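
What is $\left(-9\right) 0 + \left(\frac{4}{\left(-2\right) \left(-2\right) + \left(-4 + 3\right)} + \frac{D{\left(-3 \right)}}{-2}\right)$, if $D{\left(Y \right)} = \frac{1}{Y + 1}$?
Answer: $\frac{19}{12} \approx 1.5833$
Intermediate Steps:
$D{\left(Y \right)} = \frac{1}{1 + Y}$
$\left(-9\right) 0 + \left(\frac{4}{\left(-2\right) \left(-2\right) + \left(-4 + 3\right)} + \frac{D{\left(-3 \right)}}{-2}\right) = \left(-9\right) 0 + \left(\frac{4}{\left(-2\right) \left(-2\right) + \left(-4 + 3\right)} + \frac{1}{\left(1 - 3\right) \left(-2\right)}\right) = 0 + \left(\frac{4}{4 - 1} + \frac{1}{-2} \left(- \frac{1}{2}\right)\right) = 0 - \left(- \frac{1}{4} - \frac{4}{3}\right) = 0 + \left(4 \cdot \frac{1}{3} + \frac{1}{4}\right) = 0 + \left(\frac{4}{3} + \frac{1}{4}\right) = 0 + \frac{19}{12} = \frac{19}{12}$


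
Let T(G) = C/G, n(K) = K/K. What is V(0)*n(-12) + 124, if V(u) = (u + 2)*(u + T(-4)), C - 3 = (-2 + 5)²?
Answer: 118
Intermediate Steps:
n(K) = 1
C = 12 (C = 3 + (-2 + 5)² = 3 + 3² = 3 + 9 = 12)
T(G) = 12/G
V(u) = (-3 + u)*(2 + u) (V(u) = (u + 2)*(u + 12/(-4)) = (2 + u)*(u + 12*(-¼)) = (2 + u)*(u - 3) = (2 + u)*(-3 + u) = (-3 + u)*(2 + u))
V(0)*n(-12) + 124 = (-6 + 0² - 1*0)*1 + 124 = (-6 + 0 + 0)*1 + 124 = -6*1 + 124 = -6 + 124 = 118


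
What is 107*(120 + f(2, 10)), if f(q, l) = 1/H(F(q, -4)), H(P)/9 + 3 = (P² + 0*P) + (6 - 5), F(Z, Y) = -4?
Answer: 1617947/126 ≈ 12841.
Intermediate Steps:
H(P) = -18 + 9*P² (H(P) = -27 + 9*((P² + 0*P) + (6 - 5)) = -27 + 9*((P² + 0) + 1) = -27 + 9*(P² + 1) = -27 + 9*(1 + P²) = -27 + (9 + 9*P²) = -18 + 9*P²)
f(q, l) = 1/126 (f(q, l) = 1/(-18 + 9*(-4)²) = 1/(-18 + 9*16) = 1/(-18 + 144) = 1/126)
107*(120 + f(2, 10)) = 107*(120 + 1/126) = 107*(15121/126) = 1617947/126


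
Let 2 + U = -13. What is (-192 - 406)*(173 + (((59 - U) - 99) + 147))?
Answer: -176410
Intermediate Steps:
U = -15 (U = -2 - 13 = -15)
(-192 - 406)*(173 + (((59 - U) - 99) + 147)) = (-192 - 406)*(173 + (((59 - 1*(-15)) - 99) + 147)) = -598*(173 + (((59 + 15) - 99) + 147)) = -598*(173 + ((74 - 99) + 147)) = -598*(173 + (-25 + 147)) = -598*(173 + 122) = -598*295 = -176410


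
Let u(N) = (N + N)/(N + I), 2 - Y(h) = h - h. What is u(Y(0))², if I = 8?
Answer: 4/25 ≈ 0.16000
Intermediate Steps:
Y(h) = 2 (Y(h) = 2 - (h - h) = 2 - 1*0 = 2 + 0 = 2)
u(N) = 2*N/(8 + N) (u(N) = (N + N)/(N + 8) = (2*N)/(8 + N) = 2*N/(8 + N))
u(Y(0))² = (2*2/(8 + 2))² = (2*2/10)² = (2*2*(⅒))² = (⅖)² = 4/25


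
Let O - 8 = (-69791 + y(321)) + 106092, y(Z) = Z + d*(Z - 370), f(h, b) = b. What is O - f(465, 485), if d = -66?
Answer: 39379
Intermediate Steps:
y(Z) = 24420 - 65*Z (y(Z) = Z - 66*(Z - 370) = Z - 66*(-370 + Z) = Z + (24420 - 66*Z) = 24420 - 65*Z)
O = 39864 (O = 8 + ((-69791 + (24420 - 65*321)) + 106092) = 8 + ((-69791 + (24420 - 20865)) + 106092) = 8 + ((-69791 + 3555) + 106092) = 8 + (-66236 + 106092) = 8 + 39856 = 39864)
O - f(465, 485) = 39864 - 1*485 = 39864 - 485 = 39379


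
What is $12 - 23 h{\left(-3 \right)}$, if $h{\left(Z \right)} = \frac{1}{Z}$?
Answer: $\frac{59}{3} \approx 19.667$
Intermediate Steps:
$12 - 23 h{\left(-3 \right)} = 12 - \frac{23}{-3} = 12 - - \frac{23}{3} = 12 + \frac{23}{3} = \frac{59}{3}$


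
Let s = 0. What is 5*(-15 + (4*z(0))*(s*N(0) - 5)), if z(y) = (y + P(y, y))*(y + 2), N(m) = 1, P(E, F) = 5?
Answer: -1075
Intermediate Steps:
z(y) = (2 + y)*(5 + y) (z(y) = (y + 5)*(y + 2) = (5 + y)*(2 + y) = (2 + y)*(5 + y))
5*(-15 + (4*z(0))*(s*N(0) - 5)) = 5*(-15 + (4*(10 + 0² + 7*0))*(0*1 - 5)) = 5*(-15 + (4*(10 + 0 + 0))*(0 - 5)) = 5*(-15 + (4*10)*(-5)) = 5*(-15 + 40*(-5)) = 5*(-15 - 200) = 5*(-215) = -1075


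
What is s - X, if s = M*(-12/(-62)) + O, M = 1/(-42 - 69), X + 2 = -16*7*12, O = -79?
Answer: 1453247/1147 ≈ 1267.0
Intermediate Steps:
X = -1346 (X = -2 - 16*7*12 = -2 - 112*12 = -2 - 1344 = -1346)
M = -1/111 (M = 1/(-111) = -1/111 ≈ -0.0090090)
s = -90615/1147 (s = -(-4)/(37*(-62)) - 79 = -(-4)*(-1)/(37*62) - 79 = -1/111*6/31 - 79 = -2/1147 - 79 = -90615/1147 ≈ -79.002)
s - X = -90615/1147 - 1*(-1346) = -90615/1147 + 1346 = 1453247/1147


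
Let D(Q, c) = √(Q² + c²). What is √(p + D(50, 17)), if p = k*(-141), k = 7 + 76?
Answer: √(-11703 + √2789) ≈ 107.94*I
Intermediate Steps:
k = 83
p = -11703 (p = 83*(-141) = -11703)
√(p + D(50, 17)) = √(-11703 + √(50² + 17²)) = √(-11703 + √(2500 + 289)) = √(-11703 + √2789)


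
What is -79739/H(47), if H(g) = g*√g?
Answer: -79739*√47/2209 ≈ -247.47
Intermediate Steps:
H(g) = g^(3/2)
-79739/H(47) = -79739*√47/2209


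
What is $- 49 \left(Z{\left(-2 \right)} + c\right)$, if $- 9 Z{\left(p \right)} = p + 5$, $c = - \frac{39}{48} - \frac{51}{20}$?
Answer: $\frac{43463}{240} \approx 181.1$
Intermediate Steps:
$c = - \frac{269}{80}$ ($c = \left(-39\right) \frac{1}{48} - \frac{51}{20} = - \frac{13}{16} - \frac{51}{20} = - \frac{269}{80} \approx -3.3625$)
$Z{\left(p \right)} = - \frac{5}{9} - \frac{p}{9}$ ($Z{\left(p \right)} = - \frac{p + 5}{9} = - \frac{5 + p}{9} = - \frac{5}{9} - \frac{p}{9}$)
$- 49 \left(Z{\left(-2 \right)} + c\right) = - 49 \left(\left(- \frac{5}{9} - - \frac{2}{9}\right) - \frac{269}{80}\right) = - 49 \left(\left(- \frac{5}{9} + \frac{2}{9}\right) - \frac{269}{80}\right) = - 49 \left(- \frac{1}{3} - \frac{269}{80}\right) = \left(-49\right) \left(- \frac{887}{240}\right) = \frac{43463}{240}$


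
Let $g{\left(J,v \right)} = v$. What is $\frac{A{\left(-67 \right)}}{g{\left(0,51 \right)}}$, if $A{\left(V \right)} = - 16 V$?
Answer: $\frac{1072}{51} \approx 21.02$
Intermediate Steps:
$\frac{A{\left(-67 \right)}}{g{\left(0,51 \right)}} = \frac{\left(-16\right) \left(-67\right)}{51} = 1072 \cdot \frac{1}{51} = \frac{1072}{51}$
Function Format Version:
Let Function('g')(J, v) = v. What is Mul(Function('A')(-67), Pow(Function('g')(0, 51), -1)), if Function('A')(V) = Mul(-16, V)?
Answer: Rational(1072, 51) ≈ 21.020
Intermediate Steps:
Mul(Function('A')(-67), Pow(Function('g')(0, 51), -1)) = Mul(Mul(-16, -67), Pow(51, -1)) = Mul(1072, Rational(1, 51)) = Rational(1072, 51)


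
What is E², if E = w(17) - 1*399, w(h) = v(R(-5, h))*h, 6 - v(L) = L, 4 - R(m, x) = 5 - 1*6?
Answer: 145924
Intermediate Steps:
R(m, x) = 5 (R(m, x) = 4 - (5 - 1*6) = 4 - (5 - 6) = 4 - 1*(-1) = 4 + 1 = 5)
v(L) = 6 - L
w(h) = h (w(h) = (6 - 1*5)*h = (6 - 5)*h = 1*h = h)
E = -382 (E = 17 - 1*399 = 17 - 399 = -382)
E² = (-382)² = 145924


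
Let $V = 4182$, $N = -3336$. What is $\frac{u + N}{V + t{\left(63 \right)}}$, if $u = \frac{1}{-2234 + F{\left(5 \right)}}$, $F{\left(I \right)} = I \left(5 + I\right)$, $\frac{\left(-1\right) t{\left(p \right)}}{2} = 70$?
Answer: $- \frac{7285825}{8827728} \approx -0.82533$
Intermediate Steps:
$t{\left(p \right)} = -140$ ($t{\left(p \right)} = \left(-2\right) 70 = -140$)
$u = - \frac{1}{2184}$ ($u = \frac{1}{-2234 + 5 \left(5 + 5\right)} = \frac{1}{-2234 + 5 \cdot 10} = \frac{1}{-2234 + 50} = \frac{1}{-2184} = - \frac{1}{2184} \approx -0.00045788$)
$\frac{u + N}{V + t{\left(63 \right)}} = \frac{- \frac{1}{2184} - 3336}{4182 - 140} = - \frac{7285825}{2184 \cdot 4042} = \left(- \frac{7285825}{2184}\right) \frac{1}{4042} = - \frac{7285825}{8827728}$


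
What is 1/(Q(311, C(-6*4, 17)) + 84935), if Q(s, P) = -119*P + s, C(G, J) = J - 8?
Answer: 1/84175 ≈ 1.1880e-5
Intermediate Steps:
C(G, J) = -8 + J
Q(s, P) = s - 119*P
1/(Q(311, C(-6*4, 17)) + 84935) = 1/((311 - 119*(-8 + 17)) + 84935) = 1/((311 - 119*9) + 84935) = 1/((311 - 1071) + 84935) = 1/(-760 + 84935) = 1/84175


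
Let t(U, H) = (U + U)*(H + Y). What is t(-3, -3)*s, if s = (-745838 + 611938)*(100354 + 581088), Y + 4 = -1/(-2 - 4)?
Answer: -3741048435800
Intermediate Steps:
Y = -23/6 (Y = -4 - 1/(-2 - 4) = -4 - 1/(-6) = -4 - 1*(-1/6) = -4 + 1/6 = -23/6 ≈ -3.8333)
t(U, H) = 2*U*(-23/6 + H) (t(U, H) = (U + U)*(H - 23/6) = (2*U)*(-23/6 + H) = 2*U*(-23/6 + H))
s = -91245083800 (s = -133900*681442 = -91245083800)
t(-3, -3)*s = ((1/3)*(-3)*(-23 + 6*(-3)))*(-91245083800) = ((1/3)*(-3)*(-23 - 18))*(-91245083800) = ((1/3)*(-3)*(-41))*(-91245083800) = 41*(-91245083800) = -3741048435800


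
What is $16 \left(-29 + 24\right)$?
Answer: $-80$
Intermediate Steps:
$16 \left(-29 + 24\right) = 16 \left(-5\right) = -80$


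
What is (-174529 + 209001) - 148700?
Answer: -114228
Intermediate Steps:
(-174529 + 209001) - 148700 = 34472 - 148700 = -114228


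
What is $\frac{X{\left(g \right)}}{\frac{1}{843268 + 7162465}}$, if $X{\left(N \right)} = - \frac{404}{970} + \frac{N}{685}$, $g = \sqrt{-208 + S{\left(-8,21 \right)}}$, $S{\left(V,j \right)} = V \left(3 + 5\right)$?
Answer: $- \frac{1617158066}{485} + \frac{32022932 i \sqrt{17}}{685} \approx -3.3343 \cdot 10^{6} + 1.9275 \cdot 10^{5} i$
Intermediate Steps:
$S{\left(V,j \right)} = 8 V$ ($S{\left(V,j \right)} = V 8 = 8 V$)
$g = 4 i \sqrt{17}$ ($g = \sqrt{-208 + 8 \left(-8\right)} = \sqrt{-208 - 64} = \sqrt{-272} = 4 i \sqrt{17} \approx 16.492 i$)
$X{\left(N \right)} = - \frac{202}{485} + \frac{N}{685}$ ($X{\left(N \right)} = \left(-404\right) \frac{1}{970} + N \frac{1}{685} = - \frac{202}{485} + \frac{N}{685}$)
$\frac{X{\left(g \right)}}{\frac{1}{843268 + 7162465}} = \frac{- \frac{202}{485} + \frac{4 i \sqrt{17}}{685}}{\frac{1}{843268 + 7162465}} = \frac{- \frac{202}{485} + \frac{4 i \sqrt{17}}{685}}{\frac{1}{8005733}} = \left(- \frac{202}{485} + \frac{4 i \sqrt{17}}{685}\right) \frac{1}{\frac{1}{8005733}} = \left(- \frac{202}{485} + \frac{4 i \sqrt{17}}{685}\right) 8005733 = - \frac{1617158066}{485} + \frac{32022932 i \sqrt{17}}{685}$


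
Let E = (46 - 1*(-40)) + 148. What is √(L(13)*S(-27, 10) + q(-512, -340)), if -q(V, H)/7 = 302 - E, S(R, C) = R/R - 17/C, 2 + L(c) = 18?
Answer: 2*I*√3045/5 ≈ 22.073*I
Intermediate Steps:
L(c) = 16 (L(c) = -2 + 18 = 16)
E = 234 (E = (46 + 40) + 148 = 86 + 148 = 234)
S(R, C) = 1 - 17/C
q(V, H) = -476 (q(V, H) = -7*(302 - 1*234) = -7*(302 - 234) = -7*68 = -476)
√(L(13)*S(-27, 10) + q(-512, -340)) = √(16*((-17 + 10)/10) - 476) = √(16*((⅒)*(-7)) - 476) = √(16*(-7/10) - 476) = √(-56/5 - 476) = √(-2436/5) = 2*I*√3045/5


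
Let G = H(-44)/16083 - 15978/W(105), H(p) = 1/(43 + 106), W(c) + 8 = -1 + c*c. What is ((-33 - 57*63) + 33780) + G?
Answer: 14741318965243/488858868 ≈ 30155.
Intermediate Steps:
W(c) = -9 + c² (W(c) = -8 + (-1 + c*c) = -8 + (-1 + c²) = -9 + c²)
H(p) = 1/149
G = -709058165/488858868 (G = (1/149)/16083 - 15978/(-9 + 105²) = (1/149)*(1/16083) - 15978/(-9 + 11025) = 1/2396367 - 15978/11016 = 1/2396367 - 15978*1/11016 = 1/2396367 - 2663/1836 = -709058165/488858868 ≈ -1.4504)
((-33 - 57*63) + 33780) + G = ((-33 - 57*63) + 33780) - 709058165/488858868 = ((-33 - 3591) + 33780) - 709058165/488858868 = (-3624 + 33780) - 709058165/488858868 = 30156 - 709058165/488858868 = 14741318965243/488858868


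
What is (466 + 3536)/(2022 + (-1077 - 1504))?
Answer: -4002/559 ≈ -7.1592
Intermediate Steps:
(466 + 3536)/(2022 + (-1077 - 1504)) = 4002/(2022 - 2581) = 4002/(-559) = 4002*(-1/559) = -4002/559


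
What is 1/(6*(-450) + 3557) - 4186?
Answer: -3587401/857 ≈ -4186.0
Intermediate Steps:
1/(6*(-450) + 3557) - 4186 = 1/(-2700 + 3557) - 4186 = 1/857 - 4186 = -3587401/857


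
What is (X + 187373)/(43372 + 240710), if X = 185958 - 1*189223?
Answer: 92054/142041 ≈ 0.64808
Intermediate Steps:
X = -3265 (X = 185958 - 189223 = -3265)
(X + 187373)/(43372 + 240710) = (-3265 + 187373)/(43372 + 240710) = 184108/284082 = 184108*(1/284082) = 92054/142041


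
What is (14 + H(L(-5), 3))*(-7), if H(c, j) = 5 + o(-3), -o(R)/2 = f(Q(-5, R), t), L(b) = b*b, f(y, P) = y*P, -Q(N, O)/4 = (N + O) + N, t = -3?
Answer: -2317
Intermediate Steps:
Q(N, O) = -8*N - 4*O (Q(N, O) = -4*((N + O) + N) = -4*(O + 2*N) = -8*N - 4*O)
f(y, P) = P*y
L(b) = b²
o(R) = 240 - 24*R (o(R) = -(-6)*(-8*(-5) - 4*R) = -(-6)*(40 - 4*R) = -2*(-120 + 12*R) = 240 - 24*R)
H(c, j) = 317 (H(c, j) = 5 + (240 - 24*(-3)) = 5 + (240 + 72) = 5 + 312 = 317)
(14 + H(L(-5), 3))*(-7) = (14 + 317)*(-7) = 331*(-7) = -2317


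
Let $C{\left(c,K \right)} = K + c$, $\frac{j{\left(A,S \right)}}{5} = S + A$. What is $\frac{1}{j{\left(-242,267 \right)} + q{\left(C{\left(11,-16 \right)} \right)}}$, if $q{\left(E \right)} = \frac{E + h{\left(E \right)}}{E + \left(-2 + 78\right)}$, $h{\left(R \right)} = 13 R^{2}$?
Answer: $\frac{71}{9195} \approx 0.0077216$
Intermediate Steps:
$j{\left(A,S \right)} = 5 A + 5 S$ ($j{\left(A,S \right)} = 5 \left(S + A\right) = 5 \left(A + S\right) = 5 A + 5 S$)
$q{\left(E \right)} = \frac{E + 13 E^{2}}{76 + E}$ ($q{\left(E \right)} = \frac{E + 13 E^{2}}{E + \left(-2 + 78\right)} = \frac{E + 13 E^{2}}{E + 76} = \frac{E + 13 E^{2}}{76 + E}$)
$\frac{1}{j{\left(-242,267 \right)} + q{\left(C{\left(11,-16 \right)} \right)}} = \frac{1}{\left(5 \left(-242\right) + 5 \cdot 267\right) + \frac{\left(-16 + 11\right) \left(1 + 13 \left(-16 + 11\right)\right)}{76 + \left(-16 + 11\right)}} = \frac{1}{\left(-1210 + 1335\right) - \frac{5 \left(1 + 13 \left(-5\right)\right)}{76 - 5}} = \frac{1}{125 - \frac{5 \left(1 - 65\right)}{71}} = \frac{1}{125 - \frac{5}{71} \left(-64\right)} = \frac{1}{125 + \frac{320}{71}} = \frac{1}{\frac{9195}{71}} = \frac{71}{9195}$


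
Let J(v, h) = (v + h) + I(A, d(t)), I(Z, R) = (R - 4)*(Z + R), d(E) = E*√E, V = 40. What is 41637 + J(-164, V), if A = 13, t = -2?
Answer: 41453 - 18*I*√2 ≈ 41453.0 - 25.456*I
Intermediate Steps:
d(E) = E^(3/2)
I(Z, R) = (-4 + R)*(R + Z)
J(v, h) = -60 + h + v - 18*I*√2 (J(v, h) = (v + h) + (((-2)^(3/2))² - (-8)*I*√2 - 4*13 + (-2)^(3/2)*13) = (h + v) + ((-2*I*√2)² - (-8)*I*√2 - 52 - 2*I*√2*13) = (h + v) + (-8 + 8*I*√2 - 52 - 26*I*√2) = (h + v) + (-60 - 18*I*√2) = -60 + h + v - 18*I*√2)
41637 + J(-164, V) = 41637 + (-60 + 40 - 164 - 18*I*√2) = 41637 + (-184 - 18*I*√2) = 41453 - 18*I*√2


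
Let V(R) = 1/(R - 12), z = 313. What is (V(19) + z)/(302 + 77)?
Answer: 2192/2653 ≈ 0.82623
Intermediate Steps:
V(R) = 1/(-12 + R)
(V(19) + z)/(302 + 77) = (1/(-12 + 19) + 313)/(302 + 77) = (1/7 + 313)/379 = (1/7 + 313)*(1/379) = (2192/7)*(1/379) = 2192/2653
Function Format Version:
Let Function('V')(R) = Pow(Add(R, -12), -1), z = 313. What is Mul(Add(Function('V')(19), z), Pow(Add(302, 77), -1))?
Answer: Rational(2192, 2653) ≈ 0.82623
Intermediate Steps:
Function('V')(R) = Pow(Add(-12, R), -1)
Mul(Add(Function('V')(19), z), Pow(Add(302, 77), -1)) = Mul(Add(Pow(Add(-12, 19), -1), 313), Pow(Add(302, 77), -1)) = Mul(Add(Pow(7, -1), 313), Pow(379, -1)) = Mul(Add(Rational(1, 7), 313), Rational(1, 379)) = Mul(Rational(2192, 7), Rational(1, 379)) = Rational(2192, 2653)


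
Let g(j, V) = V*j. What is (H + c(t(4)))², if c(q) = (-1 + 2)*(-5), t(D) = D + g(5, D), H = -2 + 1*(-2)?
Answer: 81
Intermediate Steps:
H = -4 (H = -2 - 2 = -4)
t(D) = 6*D (t(D) = D + D*5 = D + 5*D = 6*D)
c(q) = -5 (c(q) = 1*(-5) = -5)
(H + c(t(4)))² = (-4 - 5)² = (-9)² = 81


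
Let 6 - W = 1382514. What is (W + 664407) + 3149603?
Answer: 2431502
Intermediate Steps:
W = -1382508 (W = 6 - 1*1382514 = 6 - 1382514 = -1382508)
(W + 664407) + 3149603 = (-1382508 + 664407) + 3149603 = -718101 + 3149603 = 2431502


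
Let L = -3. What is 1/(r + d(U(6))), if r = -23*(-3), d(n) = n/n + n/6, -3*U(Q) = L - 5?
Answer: 9/634 ≈ 0.014196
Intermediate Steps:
U(Q) = 8/3 (U(Q) = -(-3 - 5)/3 = -1/3*(-8) = 8/3)
d(n) = 1 + n/6 (d(n) = 1 + n*(1/6) = 1 + n/6)
r = 69
1/(r + d(U(6))) = 1/(69 + (1 + (1/6)*(8/3))) = 1/(69 + (1 + 4/9)) = 1/(69 + 13/9) = 1/(634/9) = 9/634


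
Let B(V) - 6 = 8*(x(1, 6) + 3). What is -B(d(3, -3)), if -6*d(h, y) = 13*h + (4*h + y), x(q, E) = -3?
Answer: -6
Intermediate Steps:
d(h, y) = -17*h/6 - y/6 (d(h, y) = -(13*h + (4*h + y))/6 = -(13*h + (y + 4*h))/6 = -(y + 17*h)/6 = -17*h/6 - y/6)
B(V) = 6 (B(V) = 6 + 8*(-3 + 3) = 6 + 8*0 = 6 + 0 = 6)
-B(d(3, -3)) = -1*6 = -6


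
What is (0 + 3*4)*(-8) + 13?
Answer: -83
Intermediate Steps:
(0 + 3*4)*(-8) + 13 = (0 + 12)*(-8) + 13 = 12*(-8) + 13 = -96 + 13 = -83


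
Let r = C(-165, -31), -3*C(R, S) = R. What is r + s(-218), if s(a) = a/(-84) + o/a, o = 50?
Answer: 262621/4578 ≈ 57.366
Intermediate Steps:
C(R, S) = -R/3
r = 55 (r = -1/3*(-165) = 55)
s(a) = 50/a - a/84 (s(a) = a/(-84) + 50/a = a*(-1/84) + 50/a = -a/84 + 50/a = 50/a - a/84)
r + s(-218) = 55 + (50/(-218) - 1/84*(-218)) = 55 + (50*(-1/218) + 109/42) = 55 + (-25/109 + 109/42) = 55 + 10831/4578 = 262621/4578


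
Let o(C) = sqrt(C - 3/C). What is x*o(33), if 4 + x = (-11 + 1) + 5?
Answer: -9*sqrt(3982)/11 ≈ -51.630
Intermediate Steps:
x = -9 (x = -4 + ((-11 + 1) + 5) = -4 + (-10 + 5) = -4 - 5 = -9)
x*o(33) = -9*sqrt(33 - 3/33) = -9*sqrt(33 - 3*1/33) = -9*sqrt(33 - 1/11) = -9*sqrt(3982)/11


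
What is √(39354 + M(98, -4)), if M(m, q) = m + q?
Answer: 2*√9862 ≈ 198.62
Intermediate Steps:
√(39354 + M(98, -4)) = √(39354 + (98 - 4)) = √(39354 + 94) = √39448 = 2*√9862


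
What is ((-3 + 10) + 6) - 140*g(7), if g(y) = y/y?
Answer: -127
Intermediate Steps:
g(y) = 1
((-3 + 10) + 6) - 140*g(7) = ((-3 + 10) + 6) - 140*1 = (7 + 6) - 140 = 13 - 140 = -127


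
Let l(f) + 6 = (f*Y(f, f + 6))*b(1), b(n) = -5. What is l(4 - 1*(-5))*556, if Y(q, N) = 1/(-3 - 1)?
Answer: 2919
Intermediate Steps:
Y(q, N) = -¼ (Y(q, N) = 1/(-4) = -¼)
l(f) = -6 + 5*f/4 (l(f) = -6 + (f*(-¼))*(-5) = -6 - f/4*(-5) = -6 + 5*f/4)
l(4 - 1*(-5))*556 = (-6 + 5*(4 - 1*(-5))/4)*556 = (-6 + 5*(4 + 5)/4)*556 = (-6 + (5/4)*9)*556 = (-6 + 45/4)*556 = (21/4)*556 = 2919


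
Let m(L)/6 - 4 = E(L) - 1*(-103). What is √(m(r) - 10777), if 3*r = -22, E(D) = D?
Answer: 3*I*√1131 ≈ 100.89*I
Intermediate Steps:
r = -22/3 (r = (⅓)*(-22) = -22/3 ≈ -7.3333)
m(L) = 642 + 6*L (m(L) = 24 + 6*(L - 1*(-103)) = 24 + 6*(L + 103) = 24 + 6*(103 + L) = 24 + (618 + 6*L) = 642 + 6*L)
√(m(r) - 10777) = √((642 + 6*(-22/3)) - 10777) = √((642 - 44) - 10777) = √(598 - 10777) = √(-10179) = 3*I*√1131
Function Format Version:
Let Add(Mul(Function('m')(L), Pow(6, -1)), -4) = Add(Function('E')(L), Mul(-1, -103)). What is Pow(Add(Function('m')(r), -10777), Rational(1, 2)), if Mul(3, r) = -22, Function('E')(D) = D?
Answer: Mul(3, I, Pow(1131, Rational(1, 2))) ≈ Mul(100.89, I)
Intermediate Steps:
r = Rational(-22, 3) (r = Mul(Rational(1, 3), -22) = Rational(-22, 3) ≈ -7.3333)
Function('m')(L) = Add(642, Mul(6, L)) (Function('m')(L) = Add(24, Mul(6, Add(L, Mul(-1, -103)))) = Add(24, Mul(6, Add(L, 103))) = Add(24, Mul(6, Add(103, L))) = Add(24, Add(618, Mul(6, L))) = Add(642, Mul(6, L)))
Pow(Add(Function('m')(r), -10777), Rational(1, 2)) = Pow(Add(Add(642, Mul(6, Rational(-22, 3))), -10777), Rational(1, 2)) = Pow(Add(Add(642, -44), -10777), Rational(1, 2)) = Pow(Add(598, -10777), Rational(1, 2)) = Pow(-10179, Rational(1, 2)) = Mul(3, I, Pow(1131, Rational(1, 2)))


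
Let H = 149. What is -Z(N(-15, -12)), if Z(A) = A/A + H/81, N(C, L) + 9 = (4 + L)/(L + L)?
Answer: -230/81 ≈ -2.8395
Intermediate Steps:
N(C, L) = -9 + (4 + L)/(2*L) (N(C, L) = -9 + (4 + L)/(L + L) = -9 + (4 + L)/((2*L)) = -9 + (4 + L)*(1/(2*L)) = -9 + (4 + L)/(2*L))
Z(A) = 230/81 (Z(A) = A/A + 149/81 = 1 + 149*(1/81) = 1 + 149/81 = 230/81)
-Z(N(-15, -12)) = -1*230/81 = -230/81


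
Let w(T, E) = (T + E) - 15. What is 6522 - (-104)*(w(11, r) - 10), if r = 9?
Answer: 6002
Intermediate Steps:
w(T, E) = -15 + E + T (w(T, E) = (E + T) - 15 = -15 + E + T)
6522 - (-104)*(w(11, r) - 10) = 6522 - (-104)*((-15 + 9 + 11) - 10) = 6522 - (-104)*(5 - 10) = 6522 - (-104)*(-5) = 6522 - 1*520 = 6522 - 520 = 6002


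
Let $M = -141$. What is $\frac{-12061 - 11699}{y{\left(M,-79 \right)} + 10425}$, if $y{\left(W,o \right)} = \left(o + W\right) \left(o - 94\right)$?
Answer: $- \frac{4752}{9697} \approx -0.49005$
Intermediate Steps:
$y{\left(W,o \right)} = \left(-94 + o\right) \left(W + o\right)$ ($y{\left(W,o \right)} = \left(W + o\right) \left(-94 + o\right) = \left(-94 + o\right) \left(W + o\right)$)
$\frac{-12061 - 11699}{y{\left(M,-79 \right)} + 10425} = \frac{-12061 - 11699}{\left(\left(-79\right)^{2} - -13254 - -7426 - -11139\right) + 10425} = - \frac{23760}{\left(6241 + 13254 + 7426 + 11139\right) + 10425} = - \frac{23760}{38060 + 10425} = - \frac{23760}{48485} = \left(-23760\right) \frac{1}{48485} = - \frac{4752}{9697}$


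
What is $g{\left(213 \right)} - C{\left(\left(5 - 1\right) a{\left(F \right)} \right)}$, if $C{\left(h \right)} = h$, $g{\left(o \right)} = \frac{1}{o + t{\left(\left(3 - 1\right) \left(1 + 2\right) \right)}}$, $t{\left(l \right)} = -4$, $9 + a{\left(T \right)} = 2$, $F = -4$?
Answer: $\frac{5853}{209} \approx 28.005$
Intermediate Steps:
$a{\left(T \right)} = -7$ ($a{\left(T \right)} = -9 + 2 = -7$)
$g{\left(o \right)} = \frac{1}{-4 + o}$ ($g{\left(o \right)} = \frac{1}{o - 4} = \frac{1}{-4 + o}$)
$g{\left(213 \right)} - C{\left(\left(5 - 1\right) a{\left(F \right)} \right)} = \frac{1}{-4 + 213} - \left(5 - 1\right) \left(-7\right) = \frac{1}{209} - 4 \left(-7\right) = \frac{1}{209} - -28 = \frac{1}{209} + 28 = \frac{5853}{209}$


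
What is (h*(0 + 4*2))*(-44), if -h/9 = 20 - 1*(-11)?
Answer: 98208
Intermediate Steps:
h = -279 (h = -9*(20 - 1*(-11)) = -9*(20 + 11) = -9*31 = -279)
(h*(0 + 4*2))*(-44) = -279*(0 + 4*2)*(-44) = -279*(0 + 8)*(-44) = -279*8*(-44) = -2232*(-44) = 98208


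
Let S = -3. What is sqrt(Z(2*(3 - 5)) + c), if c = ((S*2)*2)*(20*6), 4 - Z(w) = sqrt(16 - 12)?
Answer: I*sqrt(1438) ≈ 37.921*I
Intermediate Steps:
Z(w) = 2 (Z(w) = 4 - sqrt(16 - 12) = 4 - sqrt(4) = 4 - 1*2 = 4 - 2 = 2)
c = -1440 (c = (-3*2*2)*(20*6) = -6*2*120 = -12*120 = -1440)
sqrt(Z(2*(3 - 5)) + c) = sqrt(2 - 1440) = sqrt(-1438) = I*sqrt(1438)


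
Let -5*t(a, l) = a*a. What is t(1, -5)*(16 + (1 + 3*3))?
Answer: -26/5 ≈ -5.2000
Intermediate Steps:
t(a, l) = -a²/5 (t(a, l) = -a*a/5 = -a²/5)
t(1, -5)*(16 + (1 + 3*3)) = (-⅕*1²)*(16 + (1 + 3*3)) = (-⅕*1)*(16 + (1 + 9)) = -(16 + 10)/5 = -⅕*26 = -26/5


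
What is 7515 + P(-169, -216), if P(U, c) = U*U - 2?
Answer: 36074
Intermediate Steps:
P(U, c) = -2 + U² (P(U, c) = U² - 2 = -2 + U²)
7515 + P(-169, -216) = 7515 + (-2 + (-169)²) = 7515 + (-2 + 28561) = 7515 + 28559 = 36074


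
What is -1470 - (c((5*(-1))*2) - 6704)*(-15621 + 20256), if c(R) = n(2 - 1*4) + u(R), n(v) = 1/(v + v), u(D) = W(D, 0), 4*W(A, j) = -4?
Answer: 124309455/4 ≈ 3.1077e+7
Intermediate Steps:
W(A, j) = -1 (W(A, j) = (¼)*(-4) = -1)
u(D) = -1
n(v) = 1/(2*v)
c(R) = -5/4 (c(R) = 1/(2*(2 - 1*4)) - 1 = 1/(2*(2 - 4)) - 1 = (½)/(-2) - 1 = (½)*(-½) - 1 = -¼ - 1 = -5/4)
-1470 - (c((5*(-1))*2) - 6704)*(-15621 + 20256) = -1470 - (-5/4 - 6704)*(-15621 + 20256) = -1470 - (-26821)*4635/4 = -1470 - 1*(-124315335/4) = -1470 + 124315335/4 = 124309455/4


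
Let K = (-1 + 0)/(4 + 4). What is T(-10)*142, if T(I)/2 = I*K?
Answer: 355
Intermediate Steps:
K = -⅛ (K = -1/8 = -1*⅛ = -⅛ ≈ -0.12500)
T(I) = -I/4 (T(I) = 2*(I*(-⅛)) = 2*(-I/8) = -I/4)
T(-10)*142 = -¼*(-10)*142 = (5/2)*142 = 355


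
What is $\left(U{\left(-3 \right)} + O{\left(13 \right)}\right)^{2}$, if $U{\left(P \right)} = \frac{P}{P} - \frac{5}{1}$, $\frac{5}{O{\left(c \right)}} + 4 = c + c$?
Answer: $\frac{6889}{484} \approx 14.233$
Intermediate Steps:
$O{\left(c \right)} = \frac{5}{-4 + 2 c}$ ($O{\left(c \right)} = \frac{5}{-4 + \left(c + c\right)} = \frac{5}{-4 + 2 c}$)
$U{\left(P \right)} = -4$ ($U{\left(P \right)} = 1 - 5 = -4$)
$\left(U{\left(-3 \right)} + O{\left(13 \right)}\right)^{2} = \left(-4 + \frac{5}{2 \left(-2 + 13\right)}\right)^{2} = \left(-4 + \frac{5}{2 \cdot 11}\right)^{2} = \left(-4 + \frac{5}{2} \cdot \frac{1}{11}\right)^{2} = \left(-4 + \frac{5}{22}\right)^{2} = \left(- \frac{83}{22}\right)^{2} = \frac{6889}{484}$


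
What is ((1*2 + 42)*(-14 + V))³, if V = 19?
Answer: 10648000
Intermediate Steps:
((1*2 + 42)*(-14 + V))³ = ((1*2 + 42)*(-14 + 19))³ = ((2 + 42)*5)³ = (44*5)³ = 220³ = 10648000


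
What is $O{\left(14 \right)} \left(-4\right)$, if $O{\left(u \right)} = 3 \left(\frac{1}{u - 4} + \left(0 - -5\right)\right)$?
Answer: $- \frac{306}{5} \approx -61.2$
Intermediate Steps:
$O{\left(u \right)} = 15 + \frac{3}{-4 + u}$ ($O{\left(u \right)} = 3 \left(\frac{1}{-4 + u} + \left(0 + 5\right)\right) = 3 \left(\frac{1}{-4 + u} + 5\right) = 3 \left(5 + \frac{1}{-4 + u}\right) = 15 + \frac{3}{-4 + u}$)
$O{\left(14 \right)} \left(-4\right) = \frac{3 \left(-19 + 5 \cdot 14\right)}{-4 + 14} \left(-4\right) = \frac{3 \left(-19 + 70\right)}{10} \left(-4\right) = 3 \cdot \frac{1}{10} \cdot 51 \left(-4\right) = \frac{153}{10} \left(-4\right) = - \frac{306}{5}$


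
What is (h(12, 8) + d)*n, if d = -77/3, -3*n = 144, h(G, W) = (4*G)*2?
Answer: -3376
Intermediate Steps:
h(G, W) = 8*G
n = -48 (n = -⅓*144 = -48)
d = -77/3 (d = -77*⅓ = -77/3 ≈ -25.667)
(h(12, 8) + d)*n = (8*12 - 77/3)*(-48) = (96 - 77/3)*(-48) = (211/3)*(-48) = -3376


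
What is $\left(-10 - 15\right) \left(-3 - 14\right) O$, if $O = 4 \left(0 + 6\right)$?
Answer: $10200$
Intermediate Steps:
$O = 24$ ($O = 4 \cdot 6 = 24$)
$\left(-10 - 15\right) \left(-3 - 14\right) O = \left(-10 - 15\right) \left(-3 - 14\right) 24 = - 25 \left(-3 - 14\right) 24 = \left(-25\right) \left(-17\right) 24 = 425 \cdot 24 = 10200$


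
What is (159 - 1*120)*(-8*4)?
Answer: -1248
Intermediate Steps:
(159 - 1*120)*(-8*4) = (159 - 120)*(-32) = 39*(-32) = -1248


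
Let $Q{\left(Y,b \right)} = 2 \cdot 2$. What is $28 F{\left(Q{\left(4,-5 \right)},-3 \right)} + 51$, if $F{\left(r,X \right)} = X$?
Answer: $-33$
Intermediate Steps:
$Q{\left(Y,b \right)} = 4$
$28 F{\left(Q{\left(4,-5 \right)},-3 \right)} + 51 = 28 \left(-3\right) + 51 = -84 + 51 = -33$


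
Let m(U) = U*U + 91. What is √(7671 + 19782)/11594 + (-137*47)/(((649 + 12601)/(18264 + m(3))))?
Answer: -59122898/6625 + √27453/11594 ≈ -8924.2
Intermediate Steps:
m(U) = 91 + U² (m(U) = U² + 91 = 91 + U²)
√(7671 + 19782)/11594 + (-137*47)/(((649 + 12601)/(18264 + m(3)))) = √(7671 + 19782)/11594 + (-137*47)/(((649 + 12601)/(18264 + (91 + 3²)))) = √27453*(1/11594) - 6439/(13250/(18264 + (91 + 9))) = √27453/11594 - 6439/(13250/(18264 + 100)) = √27453/11594 - 6439/(13250/18364) = √27453/11594 - 6439/(13250*(1/18364)) = √27453/11594 - 6439/6625/9182 = √27453/11594 - 6439*9182/6625 = √27453/11594 - 59122898/6625 = -59122898/6625 + √27453/11594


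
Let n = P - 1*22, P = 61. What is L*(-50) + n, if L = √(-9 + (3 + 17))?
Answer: 39 - 50*√11 ≈ -126.83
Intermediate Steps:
n = 39 (n = 61 - 1*22 = 61 - 22 = 39)
L = √11 (L = √(-9 + 20) = √11 ≈ 3.3166)
L*(-50) + n = √11*(-50) + 39 = -50*√11 + 39 = 39 - 50*√11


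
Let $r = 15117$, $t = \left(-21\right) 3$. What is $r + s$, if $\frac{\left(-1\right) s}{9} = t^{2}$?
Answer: $-20604$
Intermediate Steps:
$t = -63$
$s = -35721$ ($s = - 9 \left(-63\right)^{2} = \left(-9\right) 3969 = -35721$)
$r + s = 15117 - 35721 = -20604$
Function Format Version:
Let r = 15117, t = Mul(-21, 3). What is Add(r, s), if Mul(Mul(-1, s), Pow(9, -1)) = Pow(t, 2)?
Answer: -20604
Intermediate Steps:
t = -63
s = -35721 (s = Mul(-9, Pow(-63, 2)) = Mul(-9, 3969) = -35721)
Add(r, s) = Add(15117, -35721) = -20604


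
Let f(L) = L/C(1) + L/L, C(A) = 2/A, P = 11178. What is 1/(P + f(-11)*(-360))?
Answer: 1/12798 ≈ 7.8137e-5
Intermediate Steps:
f(L) = 1 + L/2 (f(L) = L/((2/1)) + L/L = L/((2*1)) + 1 = L/2 + 1 = 1 + L/2)
1/(P + f(-11)*(-360)) = 1/(11178 + (1 + (1/2)*(-11))*(-360)) = 1/(11178 + (1 - 11/2)*(-360)) = 1/(11178 - 9/2*(-360)) = 1/(11178 + 1620) = 1/12798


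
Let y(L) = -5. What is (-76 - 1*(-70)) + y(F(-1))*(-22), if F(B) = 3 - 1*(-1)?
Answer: 104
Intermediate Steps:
F(B) = 4 (F(B) = 3 + 1 = 4)
(-76 - 1*(-70)) + y(F(-1))*(-22) = (-76 - 1*(-70)) - 5*(-22) = (-76 + 70) + 110 = -6 + 110 = 104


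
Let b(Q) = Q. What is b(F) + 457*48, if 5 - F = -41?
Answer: 21982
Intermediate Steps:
F = 46 (F = 5 - 1*(-41) = 5 + 41 = 46)
b(F) + 457*48 = 46 + 457*48 = 46 + 21936 = 21982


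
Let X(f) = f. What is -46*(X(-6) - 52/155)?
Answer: 45172/155 ≈ 291.43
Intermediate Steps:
-46*(X(-6) - 52/155) = -46*(-6 - 52/155) = -46*(-982/155) = 45172/155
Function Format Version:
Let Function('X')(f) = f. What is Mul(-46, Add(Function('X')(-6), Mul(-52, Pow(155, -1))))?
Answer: Rational(45172, 155) ≈ 291.43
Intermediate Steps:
Mul(-46, Add(Function('X')(-6), Mul(-52, Pow(155, -1)))) = Mul(-46, Add(-6, Mul(-52, Pow(155, -1)))) = Mul(-46, Add(-6, Mul(-52, Rational(1, 155)))) = Mul(-46, Add(-6, Rational(-52, 155))) = Mul(-46, Rational(-982, 155)) = Rational(45172, 155)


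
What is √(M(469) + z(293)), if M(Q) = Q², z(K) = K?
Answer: √220254 ≈ 469.31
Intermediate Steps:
√(M(469) + z(293)) = √(469² + 293) = √(219961 + 293) = √220254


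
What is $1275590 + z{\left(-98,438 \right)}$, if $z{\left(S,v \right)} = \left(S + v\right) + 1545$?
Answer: $1277475$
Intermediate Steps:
$z{\left(S,v \right)} = 1545 + S + v$
$1275590 + z{\left(-98,438 \right)} = 1275590 + \left(1545 - 98 + 438\right) = 1275590 + 1885 = 1277475$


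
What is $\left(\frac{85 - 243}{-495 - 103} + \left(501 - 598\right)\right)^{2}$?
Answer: $\frac{836597776}{89401} \approx 9357.8$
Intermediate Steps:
$\left(\frac{85 - 243}{-495 - 103} + \left(501 - 598\right)\right)^{2} = \left(- \frac{158}{-598} - 97\right)^{2} = \left(\left(-158\right) \left(- \frac{1}{598}\right) - 97\right)^{2} = \left(\frac{79}{299} - 97\right)^{2} = \left(- \frac{28924}{299}\right)^{2} = \frac{836597776}{89401}$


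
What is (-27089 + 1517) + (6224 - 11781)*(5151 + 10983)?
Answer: -89682210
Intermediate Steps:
(-27089 + 1517) + (6224 - 11781)*(5151 + 10983) = -25572 - 5557*16134 = -25572 - 89656638 = -89682210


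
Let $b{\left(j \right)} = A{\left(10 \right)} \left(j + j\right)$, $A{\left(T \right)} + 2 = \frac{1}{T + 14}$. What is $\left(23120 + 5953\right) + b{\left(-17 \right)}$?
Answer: $\frac{349675}{12} \approx 29140.0$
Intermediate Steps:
$A{\left(T \right)} = -2 + \frac{1}{14 + T}$ ($A{\left(T \right)} = -2 + \frac{1}{T + 14} = -2 + \frac{1}{14 + T}$)
$b{\left(j \right)} = - \frac{47 j}{12}$ ($b{\left(j \right)} = \frac{-27 - 20}{14 + 10} \left(j + j\right) = \frac{-27 - 20}{24} \cdot 2 j = \frac{1}{24} \left(-47\right) 2 j = - \frac{47 \cdot 2 j}{24} = - \frac{47 j}{12}$)
$\left(23120 + 5953\right) + b{\left(-17 \right)} = \left(23120 + 5953\right) - - \frac{799}{12} = 29073 + \frac{799}{12} = \frac{349675}{12}$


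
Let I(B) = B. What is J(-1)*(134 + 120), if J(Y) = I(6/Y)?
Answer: -1524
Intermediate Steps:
J(Y) = 6/Y
J(-1)*(134 + 120) = (6/(-1))*(134 + 120) = (6*(-1))*254 = -6*254 = -1524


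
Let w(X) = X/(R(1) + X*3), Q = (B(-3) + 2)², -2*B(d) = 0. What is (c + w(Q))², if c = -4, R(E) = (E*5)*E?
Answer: 4096/289 ≈ 14.173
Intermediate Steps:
R(E) = 5*E² (R(E) = (5*E)*E = 5*E²)
B(d) = 0 (B(d) = -½*0 = 0)
Q = 4 (Q = (0 + 2)² = 2² = 4)
w(X) = X/(5 + 3*X) (w(X) = X/(5*1² + X*3) = X/(5*1 + 3*X) = X/(5 + 3*X))
(c + w(Q))² = (-4 + 4/(5 + 3*4))² = (-4 + 4/(5 + 12))² = (-4 + 4/17)² = (-64/17)² = 4096/289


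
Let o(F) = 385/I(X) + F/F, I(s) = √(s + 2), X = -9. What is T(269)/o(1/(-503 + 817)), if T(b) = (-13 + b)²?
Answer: 8192/2647 + 450560*I*√7/2647 ≈ 3.0948 + 450.35*I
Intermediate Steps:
I(s) = √(2 + s)
o(F) = 1 - 55*I*√7 (o(F) = 385/(√(2 - 9)) + F/F = 385/(√(-7)) + 1 = 385/((I*√7)) + 1 = 385*(-I*√7/7) + 1 = -55*I*√7 + 1 = 1 - 55*I*√7)
T(269)/o(1/(-503 + 817)) = (-13 + 269)²/(1 - 55*I*√7) = 256²/(1 - 55*I*√7) = 65536/(1 - 55*I*√7)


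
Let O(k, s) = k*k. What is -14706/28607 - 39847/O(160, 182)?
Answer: -1516376729/732339200 ≈ -2.0706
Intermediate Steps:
O(k, s) = k²
-14706/28607 - 39847/O(160, 182) = -14706/28607 - 39847/(160²) = -14706*1/28607 - 39847/25600 = -14706/28607 - 39847*1/25600 = -14706/28607 - 39847/25600 = -1516376729/732339200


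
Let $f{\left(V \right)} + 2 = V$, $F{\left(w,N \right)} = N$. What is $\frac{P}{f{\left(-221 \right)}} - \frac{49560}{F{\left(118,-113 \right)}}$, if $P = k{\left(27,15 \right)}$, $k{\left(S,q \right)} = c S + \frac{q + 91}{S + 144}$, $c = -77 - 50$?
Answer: $\frac{1956118069}{4309029} \approx 453.96$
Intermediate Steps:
$c = -127$ ($c = -77 - 50 = -127$)
$k{\left(S,q \right)} = - 127 S + \frac{91 + q}{144 + S}$ ($k{\left(S,q \right)} = - 127 S + \frac{q + 91}{S + 144} = - 127 S + \frac{91 + q}{144 + S}$)
$P = - \frac{586253}{171}$ ($P = \frac{91 + 15 - 493776 - 127 \cdot 27^{2}}{144 + 27} = \frac{91 + 15 - 493776 - 92583}{171} = \frac{1}{171} \left(-586253\right) = - \frac{586253}{171} \approx -3428.4$)
$f{\left(V \right)} = -2 + V$
$\frac{P}{f{\left(-221 \right)}} - \frac{49560}{F{\left(118,-113 \right)}} = - \frac{586253}{171 \left(-2 - 221\right)} - \frac{49560}{-113} = - \frac{586253}{171 \left(-223\right)} - - \frac{49560}{113} = \left(- \frac{586253}{171}\right) \left(- \frac{1}{223}\right) + \frac{49560}{113} = \frac{586253}{38133} + \frac{49560}{113} = \frac{1956118069}{4309029}$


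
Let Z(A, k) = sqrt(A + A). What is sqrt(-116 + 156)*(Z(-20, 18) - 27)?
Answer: -54*sqrt(10) + 40*I ≈ -170.76 + 40.0*I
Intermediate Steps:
Z(A, k) = sqrt(2)*sqrt(A) (Z(A, k) = sqrt(2*A) = sqrt(2)*sqrt(A))
sqrt(-116 + 156)*(Z(-20, 18) - 27) = sqrt(-116 + 156)*(sqrt(2)*sqrt(-20) - 27) = sqrt(40)*(sqrt(2)*(2*I*sqrt(5)) - 27) = (2*sqrt(10))*(2*I*sqrt(10) - 27) = (2*sqrt(10))*(-27 + 2*I*sqrt(10)) = 2*sqrt(10)*(-27 + 2*I*sqrt(10))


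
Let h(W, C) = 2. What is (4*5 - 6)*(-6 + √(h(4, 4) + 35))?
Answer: -84 + 14*√37 ≈ 1.1587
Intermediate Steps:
(4*5 - 6)*(-6 + √(h(4, 4) + 35)) = (4*5 - 6)*(-6 + √(2 + 35)) = (20 - 6)*(-6 + √37) = 14*(-6 + √37) = -84 + 14*√37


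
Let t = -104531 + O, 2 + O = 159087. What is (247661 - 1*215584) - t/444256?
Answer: 7125172579/222128 ≈ 32077.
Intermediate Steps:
O = 159085 (O = -2 + 159087 = 159085)
t = 54554 (t = -104531 + 159085 = 54554)
(247661 - 1*215584) - t/444256 = (247661 - 1*215584) - 54554/444256 = (247661 - 215584) - 54554/444256 = 32077 - 1*27277/222128 = 32077 - 27277/222128 = 7125172579/222128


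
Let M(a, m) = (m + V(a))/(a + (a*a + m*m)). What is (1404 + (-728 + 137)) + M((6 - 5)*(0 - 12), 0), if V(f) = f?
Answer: 8942/11 ≈ 812.91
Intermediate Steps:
M(a, m) = (a + m)/(a + a² + m²) (M(a, m) = (m + a)/(a + (a*a + m*m)) = (a + m)/(a + (a² + m²)) = (a + m)/(a + a² + m²))
(1404 + (-728 + 137)) + M((6 - 5)*(0 - 12), 0) = (1404 + (-728 + 137)) + ((6 - 5)*(0 - 12) + 0)/((6 - 5)*(0 - 12) + ((6 - 5)*(0 - 12))² + 0²) = (1404 - 591) + (1*(-12) + 0)/(1*(-12) + (1*(-12))² + 0) = 813 + (-12 + 0)/(-12 + (-12)² + 0) = 813 - 12/(-12 + 144 + 0) = 813 - 12/132 = 813 + (1/132)*(-12) = 813 - 1/11 = 8942/11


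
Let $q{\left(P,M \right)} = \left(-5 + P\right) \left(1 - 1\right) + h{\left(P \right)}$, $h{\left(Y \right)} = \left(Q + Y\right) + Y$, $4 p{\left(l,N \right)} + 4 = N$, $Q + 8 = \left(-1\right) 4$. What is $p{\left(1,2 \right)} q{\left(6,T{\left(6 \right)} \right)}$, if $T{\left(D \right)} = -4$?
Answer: $0$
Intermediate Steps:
$Q = -12$ ($Q = -8 - 4 = -12$)
$p{\left(l,N \right)} = -1 + \frac{N}{4}$
$h{\left(Y \right)} = -12 + 2 Y$ ($h{\left(Y \right)} = \left(-12 + Y\right) + Y = -12 + 2 Y$)
$q{\left(P,M \right)} = -12 + 2 P$ ($q{\left(P,M \right)} = \left(-5 + P\right) \left(1 - 1\right) + \left(-12 + 2 P\right) = \left(-5 + P\right) 0 + \left(-12 + 2 P\right) = 0 + \left(-12 + 2 P\right) = -12 + 2 P$)
$p{\left(1,2 \right)} q{\left(6,T{\left(6 \right)} \right)} = \left(-1 + \frac{1}{4} \cdot 2\right) \left(-12 + 2 \cdot 6\right) = \left(-1 + \frac{1}{2}\right) \left(-12 + 12\right) = \left(- \frac{1}{2}\right) 0 = 0$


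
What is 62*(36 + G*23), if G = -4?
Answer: -3472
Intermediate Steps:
62*(36 + G*23) = 62*(36 - 4*23) = 62*(36 - 92) = 62*(-56) = -3472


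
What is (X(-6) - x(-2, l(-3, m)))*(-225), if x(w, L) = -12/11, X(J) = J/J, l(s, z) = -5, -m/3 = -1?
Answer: -5175/11 ≈ -470.45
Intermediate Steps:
m = 3 (m = -3*(-1) = 3)
X(J) = 1
x(w, L) = -12/11 (x(w, L) = -12*1/11 = -12/11)
(X(-6) - x(-2, l(-3, m)))*(-225) = (1 - 1*(-12/11))*(-225) = (1 + 12/11)*(-225) = (23/11)*(-225) = -5175/11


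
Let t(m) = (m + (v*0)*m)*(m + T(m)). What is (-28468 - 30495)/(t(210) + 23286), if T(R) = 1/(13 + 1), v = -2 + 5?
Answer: -58963/67401 ≈ -0.87481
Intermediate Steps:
v = 3
T(R) = 1/14
t(m) = m*(1/14 + m) (t(m) = (m + (3*0)*m)*(m + 1/14) = (m + 0*m)*(1/14 + m) = (m + 0)*(1/14 + m) = m*(1/14 + m))
(-28468 - 30495)/(t(210) + 23286) = (-28468 - 30495)/(210*(1/14 + 210) + 23286) = -58963/(210*(2941/14) + 23286) = -58963/(44115 + 23286) = -58963/67401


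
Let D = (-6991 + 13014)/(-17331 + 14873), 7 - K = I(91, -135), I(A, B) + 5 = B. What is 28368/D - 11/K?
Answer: -10250162221/885381 ≈ -11577.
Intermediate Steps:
I(A, B) = -5 + B
K = 147 (K = 7 - (-5 - 135) = 7 - 1*(-140) = 7 + 140 = 147)
D = -6023/2458 (D = 6023/(-2458) = 6023*(-1/2458) = -6023/2458 ≈ -2.4504)
28368/D - 11/K = 28368/(-6023/2458) - 11/147 = 28368*(-2458/6023) - 11*1/147 = -69728544/6023 - 11/147 = -10250162221/885381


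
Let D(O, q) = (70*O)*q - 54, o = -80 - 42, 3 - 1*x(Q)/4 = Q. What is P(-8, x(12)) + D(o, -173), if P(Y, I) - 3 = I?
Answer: 1477333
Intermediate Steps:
x(Q) = 12 - 4*Q
o = -122
P(Y, I) = 3 + I
D(O, q) = -54 + 70*O*q (D(O, q) = 70*O*q - 54 = -54 + 70*O*q)
P(-8, x(12)) + D(o, -173) = (3 + (12 - 4*12)) + (-54 + 70*(-122)*(-173)) = (3 + (12 - 48)) + (-54 + 1477420) = (3 - 36) + 1477366 = -33 + 1477366 = 1477333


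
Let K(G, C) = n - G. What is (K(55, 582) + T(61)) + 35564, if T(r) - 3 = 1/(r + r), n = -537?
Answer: 4266951/122 ≈ 34975.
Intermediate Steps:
T(r) = 3 + 1/(2*r) (T(r) = 3 + 1/(r + r) = 3 + 1/(2*r))
K(G, C) = -537 - G
(K(55, 582) + T(61)) + 35564 = ((-537 - 1*55) + (3 + (1/2)/61)) + 35564 = ((-537 - 55) + (3 + (1/2)*(1/61))) + 35564 = (-592 + (3 + 1/122)) + 35564 = (-592 + 367/122) + 35564 = -71857/122 + 35564 = 4266951/122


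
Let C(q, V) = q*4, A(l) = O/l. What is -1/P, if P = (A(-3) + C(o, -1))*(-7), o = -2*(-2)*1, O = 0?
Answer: 1/112 ≈ 0.0089286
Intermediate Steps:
o = 4 (o = 4*1 = 4)
A(l) = 0 (A(l) = 0/l = 0)
C(q, V) = 4*q
P = -112 (P = (0 + 4*4)*(-7) = (0 + 16)*(-7) = 16*(-7) = -112)
-1/P = -1/(-112) = -1*(-1/112) = 1/112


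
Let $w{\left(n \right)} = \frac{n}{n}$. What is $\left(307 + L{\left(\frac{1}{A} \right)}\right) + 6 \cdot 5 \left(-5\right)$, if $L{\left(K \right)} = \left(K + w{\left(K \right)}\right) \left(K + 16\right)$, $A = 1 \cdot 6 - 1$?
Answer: $\frac{4411}{25} \approx 176.44$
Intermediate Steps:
$A = 5$ ($A = 6 - 1 = 5$)
$w{\left(n \right)} = 1$
$L{\left(K \right)} = \left(1 + K\right) \left(16 + K\right)$ ($L{\left(K \right)} = \left(K + 1\right) \left(K + 16\right) = \left(1 + K\right) \left(16 + K\right)$)
$\left(307 + L{\left(\frac{1}{A} \right)}\right) + 6 \cdot 5 \left(-5\right) = \left(307 + \left(16 + \left(\frac{1}{5}\right)^{2} + \frac{17}{5}\right)\right) + 6 \cdot 5 \left(-5\right) = \left(307 + \left(16 + \left(\frac{1}{5}\right)^{2} + 17 \cdot \frac{1}{5}\right)\right) + 30 \left(-5\right) = \left(307 + \left(16 + \frac{1}{25} + \frac{17}{5}\right)\right) - 150 = \left(307 + \frac{486}{25}\right) - 150 = \frac{8161}{25} - 150 = \frac{4411}{25}$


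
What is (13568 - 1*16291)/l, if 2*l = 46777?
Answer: -5446/46777 ≈ -0.11642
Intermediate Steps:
l = 46777/2 (l = (½)*46777 = 46777/2 ≈ 23389.)
(13568 - 1*16291)/l = (13568 - 1*16291)/(46777/2) = (13568 - 16291)*(2/46777) = -2723*2/46777 = -5446/46777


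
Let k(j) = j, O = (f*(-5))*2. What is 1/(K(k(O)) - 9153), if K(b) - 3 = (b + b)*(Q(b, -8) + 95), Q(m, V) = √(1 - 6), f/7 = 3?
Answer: I/(30*(-1635*I + 14*√5)) ≈ -2.038e-5 + 3.9021e-7*I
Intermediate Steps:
f = 21 (f = 7*3 = 21)
Q(m, V) = I*√5 (Q(m, V) = √(-5) = I*√5)
O = -210 (O = (21*(-5))*2 = -105*2 = -210)
K(b) = 3 + 2*b*(95 + I*√5) (K(b) = 3 + (b + b)*(I*√5 + 95) = 3 + (2*b)*(95 + I*√5) = 3 + 2*b*(95 + I*√5))
1/(K(k(O)) - 9153) = 1/((3 + 190*(-210) + 2*I*(-210)*√5) - 9153) = 1/((3 - 39900 - 420*I*√5) - 9153) = 1/((-39897 - 420*I*√5) - 9153) = 1/(-49050 - 420*I*√5)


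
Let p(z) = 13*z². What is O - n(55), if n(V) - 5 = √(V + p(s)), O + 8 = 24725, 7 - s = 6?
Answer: 24712 - 2*√17 ≈ 24704.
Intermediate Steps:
s = 1 (s = 7 - 1*6 = 7 - 6 = 1)
O = 24717 (O = -8 + 24725 = 24717)
n(V) = 5 + √(13 + V) (n(V) = 5 + √(V + 13*1²) = 5 + √(V + 13*1) = 5 + √(V + 13) = 5 + √(13 + V))
O - n(55) = 24717 - (5 + √(13 + 55)) = 24717 - (5 + √68) = 24717 - (5 + 2*√17) = 24717 + (-5 - 2*√17) = 24712 - 2*√17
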